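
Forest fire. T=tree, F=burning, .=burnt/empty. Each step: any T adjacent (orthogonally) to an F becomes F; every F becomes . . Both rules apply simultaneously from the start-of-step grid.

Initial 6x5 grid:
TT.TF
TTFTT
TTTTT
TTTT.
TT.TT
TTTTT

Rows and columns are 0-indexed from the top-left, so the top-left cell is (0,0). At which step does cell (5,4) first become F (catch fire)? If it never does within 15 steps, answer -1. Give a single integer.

Step 1: cell (5,4)='T' (+5 fires, +2 burnt)
Step 2: cell (5,4)='T' (+6 fires, +5 burnt)
Step 3: cell (5,4)='T' (+4 fires, +6 burnt)
Step 4: cell (5,4)='T' (+3 fires, +4 burnt)
Step 5: cell (5,4)='T' (+4 fires, +3 burnt)
Step 6: cell (5,4)='F' (+3 fires, +4 burnt)
  -> target ignites at step 6
Step 7: cell (5,4)='.' (+0 fires, +3 burnt)
  fire out at step 7

6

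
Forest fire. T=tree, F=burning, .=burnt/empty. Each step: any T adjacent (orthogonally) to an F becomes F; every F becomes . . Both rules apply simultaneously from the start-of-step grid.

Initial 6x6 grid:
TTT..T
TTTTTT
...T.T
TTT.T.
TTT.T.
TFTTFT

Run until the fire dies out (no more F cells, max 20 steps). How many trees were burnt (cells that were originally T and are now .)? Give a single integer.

Step 1: +6 fires, +2 burnt (F count now 6)
Step 2: +4 fires, +6 burnt (F count now 4)
Step 3: +2 fires, +4 burnt (F count now 2)
Step 4: +0 fires, +2 burnt (F count now 0)
Fire out after step 4
Initially T: 24, now '.': 24
Total burnt (originally-T cells now '.'): 12

Answer: 12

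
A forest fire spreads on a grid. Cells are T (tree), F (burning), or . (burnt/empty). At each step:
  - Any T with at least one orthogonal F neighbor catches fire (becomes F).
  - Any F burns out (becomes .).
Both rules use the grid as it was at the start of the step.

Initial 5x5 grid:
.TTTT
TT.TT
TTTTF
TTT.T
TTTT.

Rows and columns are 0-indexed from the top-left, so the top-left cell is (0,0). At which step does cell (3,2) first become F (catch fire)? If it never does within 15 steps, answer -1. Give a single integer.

Step 1: cell (3,2)='T' (+3 fires, +1 burnt)
Step 2: cell (3,2)='T' (+3 fires, +3 burnt)
Step 3: cell (3,2)='F' (+3 fires, +3 burnt)
  -> target ignites at step 3
Step 4: cell (3,2)='.' (+5 fires, +3 burnt)
Step 5: cell (3,2)='.' (+5 fires, +5 burnt)
Step 6: cell (3,2)='.' (+1 fires, +5 burnt)
Step 7: cell (3,2)='.' (+0 fires, +1 burnt)
  fire out at step 7

3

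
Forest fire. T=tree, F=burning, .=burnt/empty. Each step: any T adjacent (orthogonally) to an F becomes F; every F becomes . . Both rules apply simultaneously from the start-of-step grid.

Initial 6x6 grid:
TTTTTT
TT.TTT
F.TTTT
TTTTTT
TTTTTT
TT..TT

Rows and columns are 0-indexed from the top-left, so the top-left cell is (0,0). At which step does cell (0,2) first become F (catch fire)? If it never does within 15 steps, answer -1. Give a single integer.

Step 1: cell (0,2)='T' (+2 fires, +1 burnt)
Step 2: cell (0,2)='T' (+4 fires, +2 burnt)
Step 3: cell (0,2)='T' (+4 fires, +4 burnt)
Step 4: cell (0,2)='F' (+5 fires, +4 burnt)
  -> target ignites at step 4
Step 5: cell (0,2)='.' (+4 fires, +5 burnt)
Step 6: cell (0,2)='.' (+5 fires, +4 burnt)
Step 7: cell (0,2)='.' (+5 fires, +5 burnt)
Step 8: cell (0,2)='.' (+2 fires, +5 burnt)
Step 9: cell (0,2)='.' (+0 fires, +2 burnt)
  fire out at step 9

4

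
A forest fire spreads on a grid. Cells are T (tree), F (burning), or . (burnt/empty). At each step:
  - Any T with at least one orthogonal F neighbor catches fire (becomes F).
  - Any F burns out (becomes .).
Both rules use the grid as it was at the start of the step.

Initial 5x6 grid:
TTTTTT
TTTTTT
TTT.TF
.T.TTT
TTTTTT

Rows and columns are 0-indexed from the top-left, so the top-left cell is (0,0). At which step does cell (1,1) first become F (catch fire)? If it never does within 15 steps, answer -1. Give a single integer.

Step 1: cell (1,1)='T' (+3 fires, +1 burnt)
Step 2: cell (1,1)='T' (+4 fires, +3 burnt)
Step 3: cell (1,1)='T' (+4 fires, +4 burnt)
Step 4: cell (1,1)='T' (+3 fires, +4 burnt)
Step 5: cell (1,1)='F' (+4 fires, +3 burnt)
  -> target ignites at step 5
Step 6: cell (1,1)='.' (+4 fires, +4 burnt)
Step 7: cell (1,1)='.' (+4 fires, +4 burnt)
Step 8: cell (1,1)='.' (+0 fires, +4 burnt)
  fire out at step 8

5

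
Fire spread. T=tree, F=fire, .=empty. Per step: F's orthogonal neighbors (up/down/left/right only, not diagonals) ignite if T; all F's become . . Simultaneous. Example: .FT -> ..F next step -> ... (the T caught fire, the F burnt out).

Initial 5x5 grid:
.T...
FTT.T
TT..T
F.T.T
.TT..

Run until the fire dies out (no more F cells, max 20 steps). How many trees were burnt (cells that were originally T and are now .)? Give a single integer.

Answer: 5

Derivation:
Step 1: +2 fires, +2 burnt (F count now 2)
Step 2: +3 fires, +2 burnt (F count now 3)
Step 3: +0 fires, +3 burnt (F count now 0)
Fire out after step 3
Initially T: 11, now '.': 19
Total burnt (originally-T cells now '.'): 5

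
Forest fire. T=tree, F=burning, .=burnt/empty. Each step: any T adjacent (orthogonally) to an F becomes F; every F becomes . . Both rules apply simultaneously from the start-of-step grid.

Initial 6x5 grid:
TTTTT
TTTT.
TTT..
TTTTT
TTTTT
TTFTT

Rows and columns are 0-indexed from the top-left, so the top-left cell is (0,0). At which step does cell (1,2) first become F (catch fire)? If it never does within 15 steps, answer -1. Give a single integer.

Step 1: cell (1,2)='T' (+3 fires, +1 burnt)
Step 2: cell (1,2)='T' (+5 fires, +3 burnt)
Step 3: cell (1,2)='T' (+5 fires, +5 burnt)
Step 4: cell (1,2)='F' (+4 fires, +5 burnt)
  -> target ignites at step 4
Step 5: cell (1,2)='.' (+4 fires, +4 burnt)
Step 6: cell (1,2)='.' (+3 fires, +4 burnt)
Step 7: cell (1,2)='.' (+2 fires, +3 burnt)
Step 8: cell (1,2)='.' (+0 fires, +2 burnt)
  fire out at step 8

4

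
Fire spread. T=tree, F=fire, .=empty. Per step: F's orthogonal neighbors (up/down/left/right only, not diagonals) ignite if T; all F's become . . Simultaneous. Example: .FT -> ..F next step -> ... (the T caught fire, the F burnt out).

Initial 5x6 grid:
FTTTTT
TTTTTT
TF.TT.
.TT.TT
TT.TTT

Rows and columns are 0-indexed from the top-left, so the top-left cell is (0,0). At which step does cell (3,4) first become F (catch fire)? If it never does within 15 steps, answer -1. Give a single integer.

Step 1: cell (3,4)='T' (+5 fires, +2 burnt)
Step 2: cell (3,4)='T' (+4 fires, +5 burnt)
Step 3: cell (3,4)='T' (+3 fires, +4 burnt)
Step 4: cell (3,4)='T' (+3 fires, +3 burnt)
Step 5: cell (3,4)='T' (+3 fires, +3 burnt)
Step 6: cell (3,4)='F' (+1 fires, +3 burnt)
  -> target ignites at step 6
Step 7: cell (3,4)='.' (+2 fires, +1 burnt)
Step 8: cell (3,4)='.' (+2 fires, +2 burnt)
Step 9: cell (3,4)='.' (+0 fires, +2 burnt)
  fire out at step 9

6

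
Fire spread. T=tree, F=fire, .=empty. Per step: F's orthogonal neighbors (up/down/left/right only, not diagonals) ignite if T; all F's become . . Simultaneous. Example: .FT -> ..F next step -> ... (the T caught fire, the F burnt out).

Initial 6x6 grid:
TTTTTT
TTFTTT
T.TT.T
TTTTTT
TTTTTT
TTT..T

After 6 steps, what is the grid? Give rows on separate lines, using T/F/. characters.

Step 1: 4 trees catch fire, 1 burn out
  TTFTTT
  TF.FTT
  T.FT.T
  TTTTTT
  TTTTTT
  TTT..T
Step 2: 6 trees catch fire, 4 burn out
  TF.FTT
  F...FT
  T..F.T
  TTFTTT
  TTTTTT
  TTT..T
Step 3: 7 trees catch fire, 6 burn out
  F...FT
  .....F
  F....T
  TF.FTT
  TTFTTT
  TTT..T
Step 4: 7 trees catch fire, 7 burn out
  .....F
  ......
  .....F
  F...FT
  TF.FTT
  TTF..T
Step 5: 4 trees catch fire, 7 burn out
  ......
  ......
  ......
  .....F
  F...FT
  TF...T
Step 6: 2 trees catch fire, 4 burn out
  ......
  ......
  ......
  ......
  .....F
  F....T

......
......
......
......
.....F
F....T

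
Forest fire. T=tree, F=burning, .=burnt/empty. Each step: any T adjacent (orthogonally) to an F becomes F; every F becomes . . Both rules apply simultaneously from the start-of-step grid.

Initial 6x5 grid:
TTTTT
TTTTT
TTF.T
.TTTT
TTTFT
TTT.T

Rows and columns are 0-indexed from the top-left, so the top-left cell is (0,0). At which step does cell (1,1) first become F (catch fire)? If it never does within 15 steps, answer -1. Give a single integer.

Step 1: cell (1,1)='T' (+6 fires, +2 burnt)
Step 2: cell (1,1)='F' (+9 fires, +6 burnt)
  -> target ignites at step 2
Step 3: cell (1,1)='.' (+7 fires, +9 burnt)
Step 4: cell (1,1)='.' (+3 fires, +7 burnt)
Step 5: cell (1,1)='.' (+0 fires, +3 burnt)
  fire out at step 5

2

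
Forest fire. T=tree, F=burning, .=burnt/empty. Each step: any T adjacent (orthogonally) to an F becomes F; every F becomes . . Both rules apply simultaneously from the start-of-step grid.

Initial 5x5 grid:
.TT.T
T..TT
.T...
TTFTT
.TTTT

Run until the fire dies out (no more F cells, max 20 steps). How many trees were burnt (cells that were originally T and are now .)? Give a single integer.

Step 1: +3 fires, +1 burnt (F count now 3)
Step 2: +5 fires, +3 burnt (F count now 5)
Step 3: +1 fires, +5 burnt (F count now 1)
Step 4: +0 fires, +1 burnt (F count now 0)
Fire out after step 4
Initially T: 15, now '.': 19
Total burnt (originally-T cells now '.'): 9

Answer: 9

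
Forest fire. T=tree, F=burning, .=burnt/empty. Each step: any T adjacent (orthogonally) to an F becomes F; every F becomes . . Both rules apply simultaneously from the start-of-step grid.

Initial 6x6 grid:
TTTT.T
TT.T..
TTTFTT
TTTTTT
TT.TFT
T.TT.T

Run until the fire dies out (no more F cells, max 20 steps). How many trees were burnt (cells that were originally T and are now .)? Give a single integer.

Answer: 26

Derivation:
Step 1: +7 fires, +2 burnt (F count now 7)
Step 2: +7 fires, +7 burnt (F count now 7)
Step 3: +5 fires, +7 burnt (F count now 5)
Step 4: +4 fires, +5 burnt (F count now 4)
Step 5: +2 fires, +4 burnt (F count now 2)
Step 6: +1 fires, +2 burnt (F count now 1)
Step 7: +0 fires, +1 burnt (F count now 0)
Fire out after step 7
Initially T: 27, now '.': 35
Total burnt (originally-T cells now '.'): 26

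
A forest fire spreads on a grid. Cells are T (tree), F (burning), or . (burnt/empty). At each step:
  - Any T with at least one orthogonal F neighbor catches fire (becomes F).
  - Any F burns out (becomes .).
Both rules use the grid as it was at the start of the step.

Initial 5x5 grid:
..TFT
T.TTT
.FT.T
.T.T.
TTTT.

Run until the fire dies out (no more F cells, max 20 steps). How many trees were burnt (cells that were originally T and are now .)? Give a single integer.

Step 1: +5 fires, +2 burnt (F count now 5)
Step 2: +3 fires, +5 burnt (F count now 3)
Step 3: +3 fires, +3 burnt (F count now 3)
Step 4: +1 fires, +3 burnt (F count now 1)
Step 5: +1 fires, +1 burnt (F count now 1)
Step 6: +0 fires, +1 burnt (F count now 0)
Fire out after step 6
Initially T: 14, now '.': 24
Total burnt (originally-T cells now '.'): 13

Answer: 13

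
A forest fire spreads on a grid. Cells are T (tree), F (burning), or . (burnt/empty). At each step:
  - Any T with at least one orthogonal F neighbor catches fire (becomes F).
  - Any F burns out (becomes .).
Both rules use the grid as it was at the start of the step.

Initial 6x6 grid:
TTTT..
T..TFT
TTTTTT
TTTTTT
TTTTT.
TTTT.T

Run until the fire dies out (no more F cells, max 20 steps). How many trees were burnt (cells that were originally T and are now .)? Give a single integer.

Answer: 28

Derivation:
Step 1: +3 fires, +1 burnt (F count now 3)
Step 2: +4 fires, +3 burnt (F count now 4)
Step 3: +5 fires, +4 burnt (F count now 5)
Step 4: +4 fires, +5 burnt (F count now 4)
Step 5: +5 fires, +4 burnt (F count now 5)
Step 6: +4 fires, +5 burnt (F count now 4)
Step 7: +2 fires, +4 burnt (F count now 2)
Step 8: +1 fires, +2 burnt (F count now 1)
Step 9: +0 fires, +1 burnt (F count now 0)
Fire out after step 9
Initially T: 29, now '.': 35
Total burnt (originally-T cells now '.'): 28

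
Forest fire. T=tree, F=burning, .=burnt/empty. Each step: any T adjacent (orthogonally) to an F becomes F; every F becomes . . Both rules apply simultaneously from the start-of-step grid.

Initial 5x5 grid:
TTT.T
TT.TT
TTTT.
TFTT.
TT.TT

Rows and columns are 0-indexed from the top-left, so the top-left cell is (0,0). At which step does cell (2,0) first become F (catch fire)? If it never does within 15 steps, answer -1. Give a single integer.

Step 1: cell (2,0)='T' (+4 fires, +1 burnt)
Step 2: cell (2,0)='F' (+5 fires, +4 burnt)
  -> target ignites at step 2
Step 3: cell (2,0)='.' (+4 fires, +5 burnt)
Step 4: cell (2,0)='.' (+4 fires, +4 burnt)
Step 5: cell (2,0)='.' (+1 fires, +4 burnt)
Step 6: cell (2,0)='.' (+1 fires, +1 burnt)
Step 7: cell (2,0)='.' (+0 fires, +1 burnt)
  fire out at step 7

2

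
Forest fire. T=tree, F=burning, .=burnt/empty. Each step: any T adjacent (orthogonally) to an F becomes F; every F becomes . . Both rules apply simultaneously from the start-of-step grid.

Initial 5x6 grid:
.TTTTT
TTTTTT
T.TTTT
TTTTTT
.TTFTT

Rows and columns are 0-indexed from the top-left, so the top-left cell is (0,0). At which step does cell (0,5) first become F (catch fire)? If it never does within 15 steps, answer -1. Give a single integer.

Step 1: cell (0,5)='T' (+3 fires, +1 burnt)
Step 2: cell (0,5)='T' (+5 fires, +3 burnt)
Step 3: cell (0,5)='T' (+5 fires, +5 burnt)
Step 4: cell (0,5)='T' (+5 fires, +5 burnt)
Step 5: cell (0,5)='T' (+5 fires, +5 burnt)
Step 6: cell (0,5)='F' (+3 fires, +5 burnt)
  -> target ignites at step 6
Step 7: cell (0,5)='.' (+0 fires, +3 burnt)
  fire out at step 7

6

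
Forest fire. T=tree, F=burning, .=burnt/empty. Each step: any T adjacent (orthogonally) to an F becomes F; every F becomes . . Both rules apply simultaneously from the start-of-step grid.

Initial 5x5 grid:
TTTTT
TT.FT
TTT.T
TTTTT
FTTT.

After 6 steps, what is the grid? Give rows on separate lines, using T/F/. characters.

Step 1: 4 trees catch fire, 2 burn out
  TTTFT
  TT..F
  TTT.T
  FTTTT
  .FTT.
Step 2: 6 trees catch fire, 4 burn out
  TTF.F
  TT...
  FTT.F
  .FTTT
  ..FT.
Step 3: 6 trees catch fire, 6 burn out
  TF...
  FT...
  .FT..
  ..FTF
  ...F.
Step 4: 4 trees catch fire, 6 burn out
  F....
  .F...
  ..F..
  ...F.
  .....
Step 5: 0 trees catch fire, 4 burn out
  .....
  .....
  .....
  .....
  .....
Step 6: 0 trees catch fire, 0 burn out
  .....
  .....
  .....
  .....
  .....

.....
.....
.....
.....
.....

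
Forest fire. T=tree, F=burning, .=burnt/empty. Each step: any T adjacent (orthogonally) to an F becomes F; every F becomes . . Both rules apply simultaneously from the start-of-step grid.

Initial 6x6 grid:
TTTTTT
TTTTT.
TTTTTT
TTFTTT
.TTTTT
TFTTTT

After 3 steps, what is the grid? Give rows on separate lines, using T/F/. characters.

Step 1: 7 trees catch fire, 2 burn out
  TTTTTT
  TTTTT.
  TTFTTT
  TF.FTT
  .FFTTT
  F.FTTT
Step 2: 7 trees catch fire, 7 burn out
  TTTTTT
  TTFTT.
  TF.FTT
  F...FT
  ...FTT
  ...FTT
Step 3: 8 trees catch fire, 7 burn out
  TTFTTT
  TF.FT.
  F...FT
  .....F
  ....FT
  ....FT

TTFTTT
TF.FT.
F...FT
.....F
....FT
....FT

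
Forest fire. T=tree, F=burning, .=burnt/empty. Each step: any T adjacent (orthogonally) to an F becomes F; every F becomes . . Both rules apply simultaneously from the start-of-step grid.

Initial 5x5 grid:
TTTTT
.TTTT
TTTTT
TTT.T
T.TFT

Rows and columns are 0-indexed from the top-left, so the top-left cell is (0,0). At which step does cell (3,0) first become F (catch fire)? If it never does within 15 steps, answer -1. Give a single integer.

Step 1: cell (3,0)='T' (+2 fires, +1 burnt)
Step 2: cell (3,0)='T' (+2 fires, +2 burnt)
Step 3: cell (3,0)='T' (+3 fires, +2 burnt)
Step 4: cell (3,0)='F' (+5 fires, +3 burnt)
  -> target ignites at step 4
Step 5: cell (3,0)='.' (+6 fires, +5 burnt)
Step 6: cell (3,0)='.' (+2 fires, +6 burnt)
Step 7: cell (3,0)='.' (+1 fires, +2 burnt)
Step 8: cell (3,0)='.' (+0 fires, +1 burnt)
  fire out at step 8

4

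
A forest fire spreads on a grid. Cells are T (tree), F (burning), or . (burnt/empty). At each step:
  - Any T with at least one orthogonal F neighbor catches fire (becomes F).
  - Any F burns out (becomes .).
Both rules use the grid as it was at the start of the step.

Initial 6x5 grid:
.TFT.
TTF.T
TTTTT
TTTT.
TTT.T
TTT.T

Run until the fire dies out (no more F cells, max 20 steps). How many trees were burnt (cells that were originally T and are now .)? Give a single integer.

Step 1: +4 fires, +2 burnt (F count now 4)
Step 2: +4 fires, +4 burnt (F count now 4)
Step 3: +5 fires, +4 burnt (F count now 5)
Step 4: +4 fires, +5 burnt (F count now 4)
Step 5: +2 fires, +4 burnt (F count now 2)
Step 6: +1 fires, +2 burnt (F count now 1)
Step 7: +0 fires, +1 burnt (F count now 0)
Fire out after step 7
Initially T: 22, now '.': 28
Total burnt (originally-T cells now '.'): 20

Answer: 20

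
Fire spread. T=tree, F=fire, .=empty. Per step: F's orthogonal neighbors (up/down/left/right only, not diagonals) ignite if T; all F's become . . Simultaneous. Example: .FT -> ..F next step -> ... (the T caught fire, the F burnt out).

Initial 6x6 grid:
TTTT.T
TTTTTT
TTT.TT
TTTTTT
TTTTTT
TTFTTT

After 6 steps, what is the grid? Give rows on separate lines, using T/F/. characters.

Step 1: 3 trees catch fire, 1 burn out
  TTTT.T
  TTTTTT
  TTT.TT
  TTTTTT
  TTFTTT
  TF.FTT
Step 2: 5 trees catch fire, 3 burn out
  TTTT.T
  TTTTTT
  TTT.TT
  TTFTTT
  TF.FTT
  F...FT
Step 3: 6 trees catch fire, 5 burn out
  TTTT.T
  TTTTTT
  TTF.TT
  TF.FTT
  F...FT
  .....F
Step 4: 5 trees catch fire, 6 burn out
  TTTT.T
  TTFTTT
  TF..TT
  F...FT
  .....F
  ......
Step 5: 6 trees catch fire, 5 burn out
  TTFT.T
  TF.FTT
  F...FT
  .....F
  ......
  ......
Step 6: 5 trees catch fire, 6 burn out
  TF.F.T
  F...FT
  .....F
  ......
  ......
  ......

TF.F.T
F...FT
.....F
......
......
......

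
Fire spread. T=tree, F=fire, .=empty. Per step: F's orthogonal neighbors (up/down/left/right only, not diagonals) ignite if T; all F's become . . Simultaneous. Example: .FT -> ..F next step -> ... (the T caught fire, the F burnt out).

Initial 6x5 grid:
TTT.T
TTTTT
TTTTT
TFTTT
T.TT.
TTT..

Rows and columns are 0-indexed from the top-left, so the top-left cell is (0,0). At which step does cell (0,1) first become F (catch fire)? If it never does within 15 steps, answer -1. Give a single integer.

Step 1: cell (0,1)='T' (+3 fires, +1 burnt)
Step 2: cell (0,1)='T' (+6 fires, +3 burnt)
Step 3: cell (0,1)='F' (+8 fires, +6 burnt)
  -> target ignites at step 3
Step 4: cell (0,1)='.' (+5 fires, +8 burnt)
Step 5: cell (0,1)='.' (+1 fires, +5 burnt)
Step 6: cell (0,1)='.' (+1 fires, +1 burnt)
Step 7: cell (0,1)='.' (+0 fires, +1 burnt)
  fire out at step 7

3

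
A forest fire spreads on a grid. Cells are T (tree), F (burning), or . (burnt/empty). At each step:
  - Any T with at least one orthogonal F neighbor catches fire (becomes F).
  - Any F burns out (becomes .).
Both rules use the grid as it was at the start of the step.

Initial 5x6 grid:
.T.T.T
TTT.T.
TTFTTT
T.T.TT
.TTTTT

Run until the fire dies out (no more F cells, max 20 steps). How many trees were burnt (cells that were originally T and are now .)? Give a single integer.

Step 1: +4 fires, +1 burnt (F count now 4)
Step 2: +4 fires, +4 burnt (F count now 4)
Step 3: +8 fires, +4 burnt (F count now 8)
Step 4: +2 fires, +8 burnt (F count now 2)
Step 5: +1 fires, +2 burnt (F count now 1)
Step 6: +0 fires, +1 burnt (F count now 0)
Fire out after step 6
Initially T: 21, now '.': 28
Total burnt (originally-T cells now '.'): 19

Answer: 19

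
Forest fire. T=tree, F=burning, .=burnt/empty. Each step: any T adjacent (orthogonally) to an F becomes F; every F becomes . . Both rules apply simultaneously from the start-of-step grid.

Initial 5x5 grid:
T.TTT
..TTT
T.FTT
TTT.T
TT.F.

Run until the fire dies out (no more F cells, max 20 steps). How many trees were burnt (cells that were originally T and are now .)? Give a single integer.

Step 1: +3 fires, +2 burnt (F count now 3)
Step 2: +4 fires, +3 burnt (F count now 4)
Step 3: +5 fires, +4 burnt (F count now 5)
Step 4: +3 fires, +5 burnt (F count now 3)
Step 5: +0 fires, +3 burnt (F count now 0)
Fire out after step 5
Initially T: 16, now '.': 24
Total burnt (originally-T cells now '.'): 15

Answer: 15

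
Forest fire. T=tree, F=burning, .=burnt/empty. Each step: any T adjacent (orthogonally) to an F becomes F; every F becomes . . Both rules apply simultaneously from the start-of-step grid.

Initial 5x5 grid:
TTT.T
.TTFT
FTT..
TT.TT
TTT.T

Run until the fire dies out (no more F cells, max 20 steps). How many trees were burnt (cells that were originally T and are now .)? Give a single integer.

Answer: 14

Derivation:
Step 1: +4 fires, +2 burnt (F count now 4)
Step 2: +6 fires, +4 burnt (F count now 6)
Step 3: +2 fires, +6 burnt (F count now 2)
Step 4: +2 fires, +2 burnt (F count now 2)
Step 5: +0 fires, +2 burnt (F count now 0)
Fire out after step 5
Initially T: 17, now '.': 22
Total burnt (originally-T cells now '.'): 14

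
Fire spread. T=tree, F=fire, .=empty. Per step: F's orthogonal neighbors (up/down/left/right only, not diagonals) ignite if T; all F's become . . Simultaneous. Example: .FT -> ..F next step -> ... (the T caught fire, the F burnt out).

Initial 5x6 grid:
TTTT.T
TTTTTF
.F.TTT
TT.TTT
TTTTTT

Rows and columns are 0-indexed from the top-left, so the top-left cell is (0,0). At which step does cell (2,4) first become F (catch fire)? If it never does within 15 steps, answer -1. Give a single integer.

Step 1: cell (2,4)='T' (+5 fires, +2 burnt)
Step 2: cell (2,4)='F' (+8 fires, +5 burnt)
  -> target ignites at step 2
Step 3: cell (2,4)='.' (+8 fires, +8 burnt)
Step 4: cell (2,4)='.' (+3 fires, +8 burnt)
Step 5: cell (2,4)='.' (+0 fires, +3 burnt)
  fire out at step 5

2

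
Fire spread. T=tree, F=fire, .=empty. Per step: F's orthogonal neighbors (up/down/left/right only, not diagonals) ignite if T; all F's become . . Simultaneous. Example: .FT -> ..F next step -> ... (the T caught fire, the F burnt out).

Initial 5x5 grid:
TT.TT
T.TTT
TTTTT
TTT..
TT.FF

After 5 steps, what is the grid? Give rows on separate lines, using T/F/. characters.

Step 1: 0 trees catch fire, 2 burn out
  TT.TT
  T.TTT
  TTTTT
  TTT..
  TT...
Step 2: 0 trees catch fire, 0 burn out
  TT.TT
  T.TTT
  TTTTT
  TTT..
  TT...
Step 3: 0 trees catch fire, 0 burn out
  TT.TT
  T.TTT
  TTTTT
  TTT..
  TT...
Step 4: 0 trees catch fire, 0 burn out
  TT.TT
  T.TTT
  TTTTT
  TTT..
  TT...
Step 5: 0 trees catch fire, 0 burn out
  TT.TT
  T.TTT
  TTTTT
  TTT..
  TT...

TT.TT
T.TTT
TTTTT
TTT..
TT...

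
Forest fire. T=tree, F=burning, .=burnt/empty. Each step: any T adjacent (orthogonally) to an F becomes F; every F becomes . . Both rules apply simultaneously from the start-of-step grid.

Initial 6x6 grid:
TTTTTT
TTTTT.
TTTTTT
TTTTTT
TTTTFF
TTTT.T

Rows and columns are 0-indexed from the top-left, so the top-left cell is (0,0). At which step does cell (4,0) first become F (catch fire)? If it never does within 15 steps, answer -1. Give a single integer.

Step 1: cell (4,0)='T' (+4 fires, +2 burnt)
Step 2: cell (4,0)='T' (+5 fires, +4 burnt)
Step 3: cell (4,0)='T' (+5 fires, +5 burnt)
Step 4: cell (4,0)='F' (+6 fires, +5 burnt)
  -> target ignites at step 4
Step 5: cell (4,0)='.' (+6 fires, +6 burnt)
Step 6: cell (4,0)='.' (+3 fires, +6 burnt)
Step 7: cell (4,0)='.' (+2 fires, +3 burnt)
Step 8: cell (4,0)='.' (+1 fires, +2 burnt)
Step 9: cell (4,0)='.' (+0 fires, +1 burnt)
  fire out at step 9

4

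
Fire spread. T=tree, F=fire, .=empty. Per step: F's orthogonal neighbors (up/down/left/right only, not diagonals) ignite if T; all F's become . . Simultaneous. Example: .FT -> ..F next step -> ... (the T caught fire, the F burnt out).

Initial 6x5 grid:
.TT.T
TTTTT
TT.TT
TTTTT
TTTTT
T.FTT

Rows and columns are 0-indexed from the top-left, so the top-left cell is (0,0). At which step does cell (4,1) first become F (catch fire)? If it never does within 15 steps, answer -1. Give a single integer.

Step 1: cell (4,1)='T' (+2 fires, +1 burnt)
Step 2: cell (4,1)='F' (+4 fires, +2 burnt)
  -> target ignites at step 2
Step 3: cell (4,1)='.' (+4 fires, +4 burnt)
Step 4: cell (4,1)='.' (+5 fires, +4 burnt)
Step 5: cell (4,1)='.' (+4 fires, +5 burnt)
Step 6: cell (4,1)='.' (+4 fires, +4 burnt)
Step 7: cell (4,1)='.' (+2 fires, +4 burnt)
Step 8: cell (4,1)='.' (+0 fires, +2 burnt)
  fire out at step 8

2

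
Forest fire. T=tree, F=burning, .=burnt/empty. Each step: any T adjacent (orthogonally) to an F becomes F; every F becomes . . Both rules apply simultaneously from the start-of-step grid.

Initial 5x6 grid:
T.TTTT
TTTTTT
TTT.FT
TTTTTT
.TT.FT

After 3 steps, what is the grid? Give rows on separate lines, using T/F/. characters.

Step 1: 4 trees catch fire, 2 burn out
  T.TTTT
  TTTTFT
  TTT..F
  TTTTFT
  .TT..F
Step 2: 5 trees catch fire, 4 burn out
  T.TTFT
  TTTF.F
  TTT...
  TTTF.F
  .TT...
Step 3: 4 trees catch fire, 5 burn out
  T.TF.F
  TTF...
  TTT...
  TTF...
  .TT...

T.TF.F
TTF...
TTT...
TTF...
.TT...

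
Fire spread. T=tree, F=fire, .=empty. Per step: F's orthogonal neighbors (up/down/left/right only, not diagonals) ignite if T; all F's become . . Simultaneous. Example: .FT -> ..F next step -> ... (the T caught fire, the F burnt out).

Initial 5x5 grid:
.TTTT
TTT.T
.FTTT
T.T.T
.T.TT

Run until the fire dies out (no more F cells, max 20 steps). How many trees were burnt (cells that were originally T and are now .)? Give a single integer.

Step 1: +2 fires, +1 burnt (F count now 2)
Step 2: +5 fires, +2 burnt (F count now 5)
Step 3: +2 fires, +5 burnt (F count now 2)
Step 4: +3 fires, +2 burnt (F count now 3)
Step 5: +2 fires, +3 burnt (F count now 2)
Step 6: +1 fires, +2 burnt (F count now 1)
Step 7: +0 fires, +1 burnt (F count now 0)
Fire out after step 7
Initially T: 17, now '.': 23
Total burnt (originally-T cells now '.'): 15

Answer: 15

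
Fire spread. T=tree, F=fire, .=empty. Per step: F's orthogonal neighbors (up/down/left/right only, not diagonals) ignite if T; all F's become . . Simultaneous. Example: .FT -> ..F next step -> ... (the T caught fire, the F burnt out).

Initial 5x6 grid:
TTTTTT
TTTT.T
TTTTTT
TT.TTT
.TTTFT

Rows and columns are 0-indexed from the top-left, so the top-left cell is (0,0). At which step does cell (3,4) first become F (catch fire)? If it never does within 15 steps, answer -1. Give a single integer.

Step 1: cell (3,4)='F' (+3 fires, +1 burnt)
  -> target ignites at step 1
Step 2: cell (3,4)='.' (+4 fires, +3 burnt)
Step 3: cell (3,4)='.' (+3 fires, +4 burnt)
Step 4: cell (3,4)='.' (+4 fires, +3 burnt)
Step 5: cell (3,4)='.' (+5 fires, +4 burnt)
Step 6: cell (3,4)='.' (+4 fires, +5 burnt)
Step 7: cell (3,4)='.' (+2 fires, +4 burnt)
Step 8: cell (3,4)='.' (+1 fires, +2 burnt)
Step 9: cell (3,4)='.' (+0 fires, +1 burnt)
  fire out at step 9

1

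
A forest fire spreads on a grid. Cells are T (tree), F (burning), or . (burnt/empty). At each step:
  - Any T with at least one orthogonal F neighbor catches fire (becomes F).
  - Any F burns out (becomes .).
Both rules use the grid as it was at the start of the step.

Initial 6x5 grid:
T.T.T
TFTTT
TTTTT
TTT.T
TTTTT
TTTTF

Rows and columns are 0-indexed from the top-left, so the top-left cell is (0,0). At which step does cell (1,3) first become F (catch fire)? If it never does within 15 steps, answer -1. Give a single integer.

Step 1: cell (1,3)='T' (+5 fires, +2 burnt)
Step 2: cell (1,3)='F' (+9 fires, +5 burnt)
  -> target ignites at step 2
Step 3: cell (1,3)='.' (+8 fires, +9 burnt)
Step 4: cell (1,3)='.' (+3 fires, +8 burnt)
Step 5: cell (1,3)='.' (+0 fires, +3 burnt)
  fire out at step 5

2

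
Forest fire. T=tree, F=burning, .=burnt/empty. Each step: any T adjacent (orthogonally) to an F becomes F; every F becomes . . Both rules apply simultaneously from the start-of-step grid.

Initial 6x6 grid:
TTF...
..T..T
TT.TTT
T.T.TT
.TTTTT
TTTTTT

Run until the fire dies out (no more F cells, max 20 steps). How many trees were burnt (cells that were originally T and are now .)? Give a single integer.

Step 1: +2 fires, +1 burnt (F count now 2)
Step 2: +1 fires, +2 burnt (F count now 1)
Step 3: +0 fires, +1 burnt (F count now 0)
Fire out after step 3
Initially T: 24, now '.': 15
Total burnt (originally-T cells now '.'): 3

Answer: 3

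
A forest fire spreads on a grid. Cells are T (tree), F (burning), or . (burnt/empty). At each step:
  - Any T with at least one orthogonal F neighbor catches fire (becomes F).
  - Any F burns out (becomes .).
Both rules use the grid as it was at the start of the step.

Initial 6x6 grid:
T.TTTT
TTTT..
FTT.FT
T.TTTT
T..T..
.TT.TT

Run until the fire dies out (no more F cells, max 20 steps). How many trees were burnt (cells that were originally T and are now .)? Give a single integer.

Answer: 19

Derivation:
Step 1: +5 fires, +2 burnt (F count now 5)
Step 2: +6 fires, +5 burnt (F count now 6)
Step 3: +3 fires, +6 burnt (F count now 3)
Step 4: +2 fires, +3 burnt (F count now 2)
Step 5: +1 fires, +2 burnt (F count now 1)
Step 6: +1 fires, +1 burnt (F count now 1)
Step 7: +1 fires, +1 burnt (F count now 1)
Step 8: +0 fires, +1 burnt (F count now 0)
Fire out after step 8
Initially T: 23, now '.': 32
Total burnt (originally-T cells now '.'): 19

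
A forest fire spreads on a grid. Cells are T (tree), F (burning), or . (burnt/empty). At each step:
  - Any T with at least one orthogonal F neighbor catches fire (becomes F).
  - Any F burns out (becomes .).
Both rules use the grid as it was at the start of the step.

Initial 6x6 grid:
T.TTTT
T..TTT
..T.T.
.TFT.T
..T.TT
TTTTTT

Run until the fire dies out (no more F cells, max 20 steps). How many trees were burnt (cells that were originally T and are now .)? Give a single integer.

Step 1: +4 fires, +1 burnt (F count now 4)
Step 2: +1 fires, +4 burnt (F count now 1)
Step 3: +2 fires, +1 burnt (F count now 2)
Step 4: +2 fires, +2 burnt (F count now 2)
Step 5: +2 fires, +2 burnt (F count now 2)
Step 6: +1 fires, +2 burnt (F count now 1)
Step 7: +1 fires, +1 burnt (F count now 1)
Step 8: +0 fires, +1 burnt (F count now 0)
Fire out after step 8
Initially T: 23, now '.': 26
Total burnt (originally-T cells now '.'): 13

Answer: 13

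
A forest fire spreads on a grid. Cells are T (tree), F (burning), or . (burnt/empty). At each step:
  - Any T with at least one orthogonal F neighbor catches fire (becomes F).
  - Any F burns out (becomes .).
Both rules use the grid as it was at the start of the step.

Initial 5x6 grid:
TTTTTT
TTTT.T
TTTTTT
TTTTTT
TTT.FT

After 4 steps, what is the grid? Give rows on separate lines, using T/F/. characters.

Step 1: 2 trees catch fire, 1 burn out
  TTTTTT
  TTTT.T
  TTTTTT
  TTTTFT
  TTT..F
Step 2: 3 trees catch fire, 2 burn out
  TTTTTT
  TTTT.T
  TTTTFT
  TTTF.F
  TTT...
Step 3: 3 trees catch fire, 3 burn out
  TTTTTT
  TTTT.T
  TTTF.F
  TTF...
  TTT...
Step 4: 5 trees catch fire, 3 burn out
  TTTTTT
  TTTF.F
  TTF...
  TF....
  TTF...

TTTTTT
TTTF.F
TTF...
TF....
TTF...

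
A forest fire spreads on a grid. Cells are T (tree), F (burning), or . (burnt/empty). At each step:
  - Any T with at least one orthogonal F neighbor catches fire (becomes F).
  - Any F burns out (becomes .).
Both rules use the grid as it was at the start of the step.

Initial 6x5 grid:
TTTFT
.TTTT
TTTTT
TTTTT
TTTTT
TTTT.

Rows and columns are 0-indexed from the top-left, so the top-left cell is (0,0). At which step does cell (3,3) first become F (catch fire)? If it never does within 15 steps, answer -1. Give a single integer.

Step 1: cell (3,3)='T' (+3 fires, +1 burnt)
Step 2: cell (3,3)='T' (+4 fires, +3 burnt)
Step 3: cell (3,3)='F' (+5 fires, +4 burnt)
  -> target ignites at step 3
Step 4: cell (3,3)='.' (+4 fires, +5 burnt)
Step 5: cell (3,3)='.' (+5 fires, +4 burnt)
Step 6: cell (3,3)='.' (+3 fires, +5 burnt)
Step 7: cell (3,3)='.' (+2 fires, +3 burnt)
Step 8: cell (3,3)='.' (+1 fires, +2 burnt)
Step 9: cell (3,3)='.' (+0 fires, +1 burnt)
  fire out at step 9

3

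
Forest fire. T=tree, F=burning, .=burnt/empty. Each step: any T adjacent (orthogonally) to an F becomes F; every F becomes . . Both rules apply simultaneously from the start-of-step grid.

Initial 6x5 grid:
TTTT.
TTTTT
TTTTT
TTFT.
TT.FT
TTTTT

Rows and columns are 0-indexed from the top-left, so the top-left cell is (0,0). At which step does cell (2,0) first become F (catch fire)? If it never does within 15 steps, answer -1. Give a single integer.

Step 1: cell (2,0)='T' (+5 fires, +2 burnt)
Step 2: cell (2,0)='T' (+7 fires, +5 burnt)
Step 3: cell (2,0)='F' (+7 fires, +7 burnt)
  -> target ignites at step 3
Step 4: cell (2,0)='.' (+5 fires, +7 burnt)
Step 5: cell (2,0)='.' (+1 fires, +5 burnt)
Step 6: cell (2,0)='.' (+0 fires, +1 burnt)
  fire out at step 6

3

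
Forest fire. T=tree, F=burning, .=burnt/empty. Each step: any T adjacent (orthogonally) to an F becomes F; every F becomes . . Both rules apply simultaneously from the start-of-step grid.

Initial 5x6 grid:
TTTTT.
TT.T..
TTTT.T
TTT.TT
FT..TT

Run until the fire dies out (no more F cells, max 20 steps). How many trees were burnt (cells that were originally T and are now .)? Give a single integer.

Step 1: +2 fires, +1 burnt (F count now 2)
Step 2: +2 fires, +2 burnt (F count now 2)
Step 3: +3 fires, +2 burnt (F count now 3)
Step 4: +3 fires, +3 burnt (F count now 3)
Step 5: +2 fires, +3 burnt (F count now 2)
Step 6: +2 fires, +2 burnt (F count now 2)
Step 7: +1 fires, +2 burnt (F count now 1)
Step 8: +1 fires, +1 burnt (F count now 1)
Step 9: +0 fires, +1 burnt (F count now 0)
Fire out after step 9
Initially T: 21, now '.': 25
Total burnt (originally-T cells now '.'): 16

Answer: 16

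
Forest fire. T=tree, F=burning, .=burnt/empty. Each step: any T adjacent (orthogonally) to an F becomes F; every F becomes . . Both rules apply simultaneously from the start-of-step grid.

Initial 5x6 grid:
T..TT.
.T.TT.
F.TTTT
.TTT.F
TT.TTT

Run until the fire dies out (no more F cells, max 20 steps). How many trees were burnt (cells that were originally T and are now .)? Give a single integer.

Step 1: +2 fires, +2 burnt (F count now 2)
Step 2: +2 fires, +2 burnt (F count now 2)
Step 3: +3 fires, +2 burnt (F count now 3)
Step 4: +4 fires, +3 burnt (F count now 4)
Step 5: +2 fires, +4 burnt (F count now 2)
Step 6: +1 fires, +2 burnt (F count now 1)
Step 7: +1 fires, +1 burnt (F count now 1)
Step 8: +1 fires, +1 burnt (F count now 1)
Step 9: +0 fires, +1 burnt (F count now 0)
Fire out after step 9
Initially T: 18, now '.': 28
Total burnt (originally-T cells now '.'): 16

Answer: 16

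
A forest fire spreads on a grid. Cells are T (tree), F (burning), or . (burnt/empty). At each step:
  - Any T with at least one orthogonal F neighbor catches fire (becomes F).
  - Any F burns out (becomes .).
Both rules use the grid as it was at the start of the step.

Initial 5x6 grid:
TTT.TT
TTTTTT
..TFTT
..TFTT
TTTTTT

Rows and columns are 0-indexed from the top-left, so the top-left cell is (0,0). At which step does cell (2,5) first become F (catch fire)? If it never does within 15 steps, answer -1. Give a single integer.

Step 1: cell (2,5)='T' (+6 fires, +2 burnt)
Step 2: cell (2,5)='F' (+6 fires, +6 burnt)
  -> target ignites at step 2
Step 3: cell (2,5)='.' (+6 fires, +6 burnt)
Step 4: cell (2,5)='.' (+4 fires, +6 burnt)
Step 5: cell (2,5)='.' (+1 fires, +4 burnt)
Step 6: cell (2,5)='.' (+0 fires, +1 burnt)
  fire out at step 6

2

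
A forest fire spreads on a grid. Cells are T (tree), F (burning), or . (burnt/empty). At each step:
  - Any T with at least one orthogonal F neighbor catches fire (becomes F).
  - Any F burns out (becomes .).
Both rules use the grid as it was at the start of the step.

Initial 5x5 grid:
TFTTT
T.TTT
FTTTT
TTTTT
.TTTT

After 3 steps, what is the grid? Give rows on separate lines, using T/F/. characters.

Step 1: 5 trees catch fire, 2 burn out
  F.FTT
  F.TTT
  .FTTT
  FTTTT
  .TTTT
Step 2: 4 trees catch fire, 5 burn out
  ...FT
  ..FTT
  ..FTT
  .FTTT
  .TTTT
Step 3: 5 trees catch fire, 4 burn out
  ....F
  ...FT
  ...FT
  ..FTT
  .FTTT

....F
...FT
...FT
..FTT
.FTTT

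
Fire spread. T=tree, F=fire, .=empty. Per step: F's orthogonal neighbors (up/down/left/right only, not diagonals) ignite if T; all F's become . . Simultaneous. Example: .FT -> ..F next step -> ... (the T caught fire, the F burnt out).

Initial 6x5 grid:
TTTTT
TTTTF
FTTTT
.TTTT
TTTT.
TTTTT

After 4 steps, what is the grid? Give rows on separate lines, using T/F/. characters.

Step 1: 5 trees catch fire, 2 burn out
  TTTTF
  FTTF.
  .FTTF
  .TTTT
  TTTT.
  TTTTT
Step 2: 8 trees catch fire, 5 burn out
  FTTF.
  .FF..
  ..FF.
  .FTTF
  TTTT.
  TTTTT
Step 3: 5 trees catch fire, 8 burn out
  .FF..
  .....
  .....
  ..FF.
  TFTT.
  TTTTT
Step 4: 4 trees catch fire, 5 burn out
  .....
  .....
  .....
  .....
  F.FF.
  TFTTT

.....
.....
.....
.....
F.FF.
TFTTT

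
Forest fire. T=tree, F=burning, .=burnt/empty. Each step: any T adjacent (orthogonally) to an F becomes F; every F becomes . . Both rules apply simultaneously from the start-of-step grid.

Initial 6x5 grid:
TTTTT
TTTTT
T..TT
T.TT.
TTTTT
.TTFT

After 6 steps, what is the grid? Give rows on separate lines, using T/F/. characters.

Step 1: 3 trees catch fire, 1 burn out
  TTTTT
  TTTTT
  T..TT
  T.TT.
  TTTFT
  .TF.F
Step 2: 4 trees catch fire, 3 burn out
  TTTTT
  TTTTT
  T..TT
  T.TF.
  TTF.F
  .F...
Step 3: 3 trees catch fire, 4 burn out
  TTTTT
  TTTTT
  T..FT
  T.F..
  TF...
  .....
Step 4: 3 trees catch fire, 3 burn out
  TTTTT
  TTTFT
  T...F
  T....
  F....
  .....
Step 5: 4 trees catch fire, 3 burn out
  TTTFT
  TTF.F
  T....
  F....
  .....
  .....
Step 6: 4 trees catch fire, 4 burn out
  TTF.F
  TF...
  F....
  .....
  .....
  .....

TTF.F
TF...
F....
.....
.....
.....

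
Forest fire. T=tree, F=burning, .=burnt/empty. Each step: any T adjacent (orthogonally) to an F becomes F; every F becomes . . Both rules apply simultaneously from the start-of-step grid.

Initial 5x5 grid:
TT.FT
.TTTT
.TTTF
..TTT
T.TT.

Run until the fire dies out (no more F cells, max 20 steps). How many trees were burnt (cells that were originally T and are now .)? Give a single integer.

Answer: 15

Derivation:
Step 1: +5 fires, +2 burnt (F count now 5)
Step 2: +3 fires, +5 burnt (F count now 3)
Step 3: +4 fires, +3 burnt (F count now 4)
Step 4: +2 fires, +4 burnt (F count now 2)
Step 5: +1 fires, +2 burnt (F count now 1)
Step 6: +0 fires, +1 burnt (F count now 0)
Fire out after step 6
Initially T: 16, now '.': 24
Total burnt (originally-T cells now '.'): 15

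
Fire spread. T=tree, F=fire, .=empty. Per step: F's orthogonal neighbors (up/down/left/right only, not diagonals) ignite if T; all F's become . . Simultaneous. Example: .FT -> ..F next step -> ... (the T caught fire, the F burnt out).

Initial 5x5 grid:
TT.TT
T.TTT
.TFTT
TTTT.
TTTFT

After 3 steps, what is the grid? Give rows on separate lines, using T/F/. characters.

Step 1: 7 trees catch fire, 2 burn out
  TT.TT
  T.FTT
  .F.FT
  TTFF.
  TTF.F
Step 2: 4 trees catch fire, 7 burn out
  TT.TT
  T..FT
  ....F
  TF...
  TF...
Step 3: 4 trees catch fire, 4 burn out
  TT.FT
  T...F
  .....
  F....
  F....

TT.FT
T...F
.....
F....
F....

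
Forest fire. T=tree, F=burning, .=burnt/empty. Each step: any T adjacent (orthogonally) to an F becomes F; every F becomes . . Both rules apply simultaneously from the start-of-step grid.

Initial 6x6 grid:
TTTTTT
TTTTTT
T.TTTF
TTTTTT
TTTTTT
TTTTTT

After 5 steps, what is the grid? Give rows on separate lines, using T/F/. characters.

Step 1: 3 trees catch fire, 1 burn out
  TTTTTT
  TTTTTF
  T.TTF.
  TTTTTF
  TTTTTT
  TTTTTT
Step 2: 5 trees catch fire, 3 burn out
  TTTTTF
  TTTTF.
  T.TF..
  TTTTF.
  TTTTTF
  TTTTTT
Step 3: 6 trees catch fire, 5 burn out
  TTTTF.
  TTTF..
  T.F...
  TTTF..
  TTTTF.
  TTTTTF
Step 4: 5 trees catch fire, 6 burn out
  TTTF..
  TTF...
  T.....
  TTF...
  TTTF..
  TTTTF.
Step 5: 5 trees catch fire, 5 burn out
  TTF...
  TF....
  T.....
  TF....
  TTF...
  TTTF..

TTF...
TF....
T.....
TF....
TTF...
TTTF..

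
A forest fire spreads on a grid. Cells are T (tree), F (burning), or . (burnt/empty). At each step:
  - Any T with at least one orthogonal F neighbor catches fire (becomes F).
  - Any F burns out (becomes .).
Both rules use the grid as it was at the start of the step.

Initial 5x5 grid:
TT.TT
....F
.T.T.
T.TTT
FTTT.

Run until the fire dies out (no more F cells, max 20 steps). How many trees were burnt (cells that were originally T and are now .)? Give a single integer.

Answer: 10

Derivation:
Step 1: +3 fires, +2 burnt (F count now 3)
Step 2: +2 fires, +3 burnt (F count now 2)
Step 3: +2 fires, +2 burnt (F count now 2)
Step 4: +1 fires, +2 burnt (F count now 1)
Step 5: +2 fires, +1 burnt (F count now 2)
Step 6: +0 fires, +2 burnt (F count now 0)
Fire out after step 6
Initially T: 13, now '.': 22
Total burnt (originally-T cells now '.'): 10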